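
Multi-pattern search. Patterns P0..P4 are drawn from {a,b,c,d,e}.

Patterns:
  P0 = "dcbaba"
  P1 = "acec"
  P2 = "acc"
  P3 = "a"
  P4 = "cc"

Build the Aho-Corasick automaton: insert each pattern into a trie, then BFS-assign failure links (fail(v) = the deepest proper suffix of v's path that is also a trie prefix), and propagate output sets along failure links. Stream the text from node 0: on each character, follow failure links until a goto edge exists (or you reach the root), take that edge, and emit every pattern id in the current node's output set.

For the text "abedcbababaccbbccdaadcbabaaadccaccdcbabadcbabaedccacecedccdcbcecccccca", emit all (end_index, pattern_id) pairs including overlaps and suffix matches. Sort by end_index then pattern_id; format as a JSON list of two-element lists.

Build:
Trie nodes:
  0='ε' goto a→7 c→12 d→1
  1='d' goto c→2
  2='dc' goto b→3
  3='dcb' goto a→4
  4='dcba' goto b→5
  5='dcbab' goto a→6
  6='dcbaba' goto ·  [P0 ends]
  7='a' goto c→8  [P3 ends]
  8='ac' goto c→11 e→9
  9='ace' goto c→10
  10='acec' goto ·  [P1 ends]
  11='acc' goto ·  [P2 ends]
  12='c' goto c→13
  13='cc' goto ·  [P4 ends]

BFS fail/out derivation:
  n1('d'): parent n0 fail=0; on 'd' 0 → fail=0;  out ∅∪∅=∅
  n7('a'): parent n0 fail=0; on 'a' 0 → fail=0;  out {3}∪∅={3}
  n12('c'): parent n0 fail=0; on 'c' 0 → fail=0;  out ∅∪∅=∅
  n2('dc'): parent n1 fail=0; on 'c' 0 → fail=12;  out ∅∪∅=∅
  n8('ac'): parent n7 fail=0; on 'c' 0 → fail=12;  out ∅∪∅=∅
  n13('cc'): parent n12 fail=0; on 'c' 0 → fail=12;  out {4}∪∅={4}
  n3('dcb'): parent n2 fail=12; on 'b' 12→0 → fail=0;  out ∅∪∅=∅
  n9('ace'): parent n8 fail=12; on 'e' 12→0 → fail=0;  out ∅∪∅=∅
  n11('acc'): parent n8 fail=12; on 'c' 12 → fail=13;  out {2}∪{4}={2,4}
  n4('dcba'): parent n3 fail=0; on 'a' 0 → fail=7;  out ∅∪{3}={3}
  n10('acec'): parent n9 fail=0; on 'c' 0 → fail=12;  out {1}∪∅={1}
  n5('dcbab'): parent n4 fail=7; on 'b' 7→0 → fail=0;  out ∅∪∅=∅
  n6('dcbaba'): parent n5 fail=0; on 'a' 0 → fail=7;  out {0}∪{3}={0,3}

Run:
i=0 'a': node 0→7  → match P3@[0:0]
i=1 'b': node 7→0 (via fail)
i=2 'e': node 0→0
i=3 'd': node 0→1
i=4 'c': node 1→2
i=5 'b': node 2→3
i=6 'a': node 3→4  → match P3@[6:6]
i=7 'b': node 4→5
i=8 'a': node 5→6  → match P0@[3:8],P3@[8:8]
i=9 'b': node 6→0 (via fail)
i=10 'a': node 0→7  → match P3@[10:10]
i=11 'c': node 7→8
i=12 'c': node 8→11  → match P2@[10:12],P4@[11:12]
i=13 'b': node 11→0 (via fail)
i=14 'b': node 0→0
i=15 'c': node 0→12
i=16 'c': node 12→13  → match P4@[15:16]
i=17 'd': node 13→1 (via fail)
i=18 'a': node 1→7 (via fail)  → match P3@[18:18]
i=19 'a': node 7→7 (via fail)  → match P3@[19:19]
i=20 'd': node 7→1 (via fail)
i=21 'c': node 1→2
i=22 'b': node 2→3
i=23 'a': node 3→4  → match P3@[23:23]
i=24 'b': node 4→5
i=25 'a': node 5→6  → match P0@[20:25],P3@[25:25]
i=26 'a': node 6→7 (via fail)  → match P3@[26:26]
i=27 'a': node 7→7 (via fail)  → match P3@[27:27]
i=28 'd': node 7→1 (via fail)
i=29 'c': node 1→2
i=30 'c': node 2→13 (via fail)  → match P4@[29:30]
i=31 'a': node 13→7 (via fail)  → match P3@[31:31]
i=32 'c': node 7→8
i=33 'c': node 8→11  → match P2@[31:33],P4@[32:33]
i=34 'd': node 11→1 (via fail)
i=35 'c': node 1→2
i=36 'b': node 2→3
i=37 'a': node 3→4  → match P3@[37:37]
i=38 'b': node 4→5
i=39 'a': node 5→6  → match P0@[34:39],P3@[39:39]
i=40 'd': node 6→1 (via fail)
i=41 'c': node 1→2
i=42 'b': node 2→3
i=43 'a': node 3→4  → match P3@[43:43]
i=44 'b': node 4→5
i=45 'a': node 5→6  → match P0@[40:45],P3@[45:45]
i=46 'e': node 6→0 (via fail)
i=47 'd': node 0→1
i=48 'c': node 1→2
i=49 'c': node 2→13 (via fail)  → match P4@[48:49]
i=50 'a': node 13→7 (via fail)  → match P3@[50:50]
i=51 'c': node 7→8
i=52 'e': node 8→9
i=53 'c': node 9→10  → match P1@[50:53]
i=54 'e': node 10→0 (via fail)
i=55 'd': node 0→1
i=56 'c': node 1→2
i=57 'c': node 2→13 (via fail)  → match P4@[56:57]
i=58 'd': node 13→1 (via fail)
i=59 'c': node 1→2
i=60 'b': node 2→3
i=61 'c': node 3→12 (via fail)
i=62 'e': node 12→0 (via fail)
i=63 'c': node 0→12
i=64 'c': node 12→13  → match P4@[63:64]
i=65 'c': node 13→13 (via fail)  → match P4@[64:65]
i=66 'c': node 13→13 (via fail)  → match P4@[65:66]
i=67 'c': node 13→13 (via fail)  → match P4@[66:67]
i=68 'c': node 13→13 (via fail)  → match P4@[67:68]
i=69 'a': node 13→7 (via fail)  → match P3@[69:69]

Result: [[0,3],[6,3],[8,0],[8,3],[10,3],[12,2],[12,4],[16,4],[18,3],[19,3],[23,3],[25,0],[25,3],[26,3],[27,3],[30,4],[31,3],[33,2],[33,4],[37,3],[39,0],[39,3],[43,3],[45,0],[45,3],[49,4],[50,3],[53,1],[57,4],[64,4],[65,4],[66,4],[67,4],[68,4],[69,3]]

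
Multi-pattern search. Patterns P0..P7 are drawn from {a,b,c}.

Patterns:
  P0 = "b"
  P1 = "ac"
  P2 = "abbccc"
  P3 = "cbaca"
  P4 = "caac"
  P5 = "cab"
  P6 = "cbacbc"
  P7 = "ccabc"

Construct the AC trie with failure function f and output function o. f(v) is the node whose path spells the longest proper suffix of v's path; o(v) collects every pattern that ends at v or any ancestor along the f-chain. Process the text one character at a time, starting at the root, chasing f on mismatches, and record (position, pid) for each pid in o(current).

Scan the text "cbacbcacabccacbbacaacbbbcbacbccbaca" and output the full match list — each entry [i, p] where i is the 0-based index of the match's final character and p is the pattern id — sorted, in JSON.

Build automaton:
Trie (insert patterns):
  n0 'ε': a→2 b→1 c→9
  n1 'b': ·  ←P0
  n2 'a': b→4 c→3
  n3 'ac': ·  ←P1
  n4 'ab': b→5
  n5 'abb': c→6
  n6 'abbc': c→7
  n7 'abbcc': c→8
  n8 'abbccc': ·  ←P2
  n9 'c': a→14 b→10 c→20
  n10 'cb': a→11
  n11 'cba': c→12
  n12 'cbac': a→13 b→18
  n13 'cbaca': ·  ←P3
  n14 'ca': a→15 b→17
  n15 'caa': c→16
  n16 'caac': ·  ←P4
  n17 'cab': ·  ←P5
  n18 'cbacb': c→19
  n19 'cbacbc': ·  ←P6
  n20 'cc': a→21
  n21 'cca': b→22
  n22 'ccab': c→23
  n23 'ccabc': ·  ←P7

Failure links (BFS by depth):
  n1('b'): parent n0 fail=0; on 'b' 0 → fail=0;  out {0}∪∅={0}
  n2('a'): parent n0 fail=0; on 'a' 0 → fail=0;  out ∅∪∅=∅
  n9('c'): parent n0 fail=0; on 'c' 0 → fail=0;  out ∅∪∅=∅
  n3('ac'): parent n2 fail=0; on 'c' 0 → fail=9;  out {1}∪∅={1}
  n4('ab'): parent n2 fail=0; on 'b' 0 → fail=1;  out ∅∪{0}={0}
  n10('cb'): parent n9 fail=0; on 'b' 0 → fail=1;  out ∅∪{0}={0}
  n14('ca'): parent n9 fail=0; on 'a' 0 → fail=2;  out ∅∪∅=∅
  n20('cc'): parent n9 fail=0; on 'c' 0 → fail=9;  out ∅∪∅=∅
  n5('abb'): parent n4 fail=1; on 'b' 1→0 → fail=1;  out ∅∪{0}={0}
  n11('cba'): parent n10 fail=1; on 'a' 1→0 → fail=2;  out ∅∪∅=∅
  n15('caa'): parent n14 fail=2; on 'a' 2→0 → fail=2;  out ∅∪∅=∅
  n17('cab'): parent n14 fail=2; on 'b' 2 → fail=4;  out {5}∪{0}={0,5}
  n21('cca'): parent n20 fail=9; on 'a' 9 → fail=14;  out ∅∪∅=∅
  n6('abbc'): parent n5 fail=1; on 'c' 1→0 → fail=9;  out ∅∪∅=∅
  n12('cbac'): parent n11 fail=2; on 'c' 2 → fail=3;  out ∅∪{1}={1}
  n16('caac'): parent n15 fail=2; on 'c' 2 → fail=3;  out {4}∪{1}={1,4}
  n22('ccab'): parent n21 fail=14; on 'b' 14 → fail=17;  out ∅∪{0,5}={0,5}
  n7('abbcc'): parent n6 fail=9; on 'c' 9 → fail=20;  out ∅∪∅=∅
  n13('cbaca'): parent n12 fail=3; on 'a' 3→9 → fail=14;  out {3}∪∅={3}
  n18('cbacb'): parent n12 fail=3; on 'b' 3→9 → fail=10;  out ∅∪{0}={0}
  n23('ccabc'): parent n22 fail=17; on 'c' 17→4→1→0 → fail=9;  out {7}∪∅={7}
  n8('abbccc'): parent n7 fail=20; on 'c' 20→9 → fail=20;  out {2}∪∅={2}
  n19('cbacbc'): parent n18 fail=10; on 'c' 10→1→0 → fail=9;  out {6}∪∅={6}

Text stream:
pos 0 'c': at 9
pos 1 'b': at 10  → match P0@[1:1]
pos 2 'a': at 11
pos 3 'c': at 12  → match P1@[2:3]
pos 4 'b': at 18  → match P0@[4:4]
pos 5 'c': at 19  → match P6@[0:5]
pos 6 'a': at 14 (via fail)
pos 7 'c': at 3 (via fail)  → match P1@[6:7]
pos 8 'a': at 14 (via fail)
pos 9 'b': at 17  → match P0@[9:9],P5@[7:9]
pos 10 'c': at 9 (via fail)
pos 11 'c': at 20
pos 12 'a': at 21
pos 13 'c': at 3 (via fail)  → match P1@[12:13]
pos 14 'b': at 10 (via fail)  → match P0@[14:14]
pos 15 'b': at 1 (via fail)  → match P0@[15:15]
pos 16 'a': at 2 (via fail)
pos 17 'c': at 3  → match P1@[16:17]
pos 18 'a': at 14 (via fail)
pos 19 'a': at 15
pos 20 'c': at 16  → match P1@[19:20],P4@[17:20]
pos 21 'b': at 10 (via fail)  → match P0@[21:21]
pos 22 'b': at 1 (via fail)  → match P0@[22:22]
pos 23 'b': at 1 (via fail)  → match P0@[23:23]
pos 24 'c': at 9 (via fail)
pos 25 'b': at 10  → match P0@[25:25]
pos 26 'a': at 11
pos 27 'c': at 12  → match P1@[26:27]
pos 28 'b': at 18  → match P0@[28:28]
pos 29 'c': at 19  → match P6@[24:29]
pos 30 'c': at 20 (via fail)
pos 31 'b': at 10 (via fail)  → match P0@[31:31]
pos 32 'a': at 11
pos 33 'c': at 12  → match P1@[32:33]
pos 34 'a': at 13  → match P3@[30:34]

Result: [[1,0],[3,1],[4,0],[5,6],[7,1],[9,0],[9,5],[13,1],[14,0],[15,0],[17,1],[20,1],[20,4],[21,0],[22,0],[23,0],[25,0],[27,1],[28,0],[29,6],[31,0],[33,1],[34,3]]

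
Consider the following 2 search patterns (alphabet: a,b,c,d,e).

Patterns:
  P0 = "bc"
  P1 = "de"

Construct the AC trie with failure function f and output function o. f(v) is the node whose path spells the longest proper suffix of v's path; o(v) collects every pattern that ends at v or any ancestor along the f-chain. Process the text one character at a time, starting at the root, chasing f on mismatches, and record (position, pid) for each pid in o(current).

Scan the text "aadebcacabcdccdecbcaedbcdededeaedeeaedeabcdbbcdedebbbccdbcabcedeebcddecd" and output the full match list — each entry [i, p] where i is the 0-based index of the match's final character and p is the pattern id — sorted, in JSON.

Build:
Trie (insert patterns):
  n0 'ε': b→1 d→3
  n1 'b': c→2
  n2 'bc': ·  [P0 ends]
  n3 'd': e→4
  n4 'de': ·  [P1 ends]

Failure links (BFS by depth):
  fail(1) 'b': from fail(0)=0 chase 'b': 0 ⇒ 0;  out=∅∪out(0)=∅
  fail(3) 'd': from fail(0)=0 chase 'd': 0 ⇒ 0;  out=∅∪out(0)=∅
  fail(2) 'bc': from fail(1)=0 chase 'c': 0 ⇒ 0;  out={0}∪out(0)={0}
  fail(4) 'de': from fail(3)=0 chase 'e': 0 ⇒ 0;  out={1}∪out(0)={1}

Scan:
[0] read 'a'  n0⇒n0
[1] read 'a'  n0⇒n0
[2] read 'd'  n0⇒n3
[3] read 'e'  n3⇒n4  → match P1@[2:3]
[4] read 'b'  n4⇒n1 (via fail)
[5] read 'c'  n1⇒n2  → match P0@[4:5]
[6] read 'a'  n2⇒n0 (via fail)
[7] read 'c'  n0⇒n0
[8] read 'a'  n0⇒n0
[9] read 'b'  n0⇒n1
[10] read 'c'  n1⇒n2  → match P0@[9:10]
[11] read 'd'  n2⇒n3 (via fail)
[12] read 'c'  n3⇒n0 (via fail)
[13] read 'c'  n0⇒n0
[14] read 'd'  n0⇒n3
[15] read 'e'  n3⇒n4  → match P1@[14:15]
[16] read 'c'  n4⇒n0 (via fail)
[17] read 'b'  n0⇒n1
[18] read 'c'  n1⇒n2  → match P0@[17:18]
[19] read 'a'  n2⇒n0 (via fail)
[20] read 'e'  n0⇒n0
[21] read 'd'  n0⇒n3
[22] read 'b'  n3⇒n1 (via fail)
[23] read 'c'  n1⇒n2  → match P0@[22:23]
[24] read 'd'  n2⇒n3 (via fail)
[25] read 'e'  n3⇒n4  → match P1@[24:25]
[26] read 'd'  n4⇒n3 (via fail)
[27] read 'e'  n3⇒n4  → match P1@[26:27]
[28] read 'd'  n4⇒n3 (via fail)
[29] read 'e'  n3⇒n4  → match P1@[28:29]
[30] read 'a'  n4⇒n0 (via fail)
[31] read 'e'  n0⇒n0
[32] read 'd'  n0⇒n3
[33] read 'e'  n3⇒n4  → match P1@[32:33]
[34] read 'e'  n4⇒n0 (via fail)
[35] read 'a'  n0⇒n0
[36] read 'e'  n0⇒n0
[37] read 'd'  n0⇒n3
[38] read 'e'  n3⇒n4  → match P1@[37:38]
[39] read 'a'  n4⇒n0 (via fail)
[40] read 'b'  n0⇒n1
[41] read 'c'  n1⇒n2  → match P0@[40:41]
[42] read 'd'  n2⇒n3 (via fail)
[43] read 'b'  n3⇒n1 (via fail)
[44] read 'b'  n1⇒n1 (via fail)
[45] read 'c'  n1⇒n2  → match P0@[44:45]
[46] read 'd'  n2⇒n3 (via fail)
[47] read 'e'  n3⇒n4  → match P1@[46:47]
[48] read 'd'  n4⇒n3 (via fail)
[49] read 'e'  n3⇒n4  → match P1@[48:49]
[50] read 'b'  n4⇒n1 (via fail)
[51] read 'b'  n1⇒n1 (via fail)
[52] read 'b'  n1⇒n1 (via fail)
[53] read 'c'  n1⇒n2  → match P0@[52:53]
[54] read 'c'  n2⇒n0 (via fail)
[55] read 'd'  n0⇒n3
[56] read 'b'  n3⇒n1 (via fail)
[57] read 'c'  n1⇒n2  → match P0@[56:57]
[58] read 'a'  n2⇒n0 (via fail)
[59] read 'b'  n0⇒n1
[60] read 'c'  n1⇒n2  → match P0@[59:60]
[61] read 'e'  n2⇒n0 (via fail)
[62] read 'd'  n0⇒n3
[63] read 'e'  n3⇒n4  → match P1@[62:63]
[64] read 'e'  n4⇒n0 (via fail)
[65] read 'b'  n0⇒n1
[66] read 'c'  n1⇒n2  → match P0@[65:66]
[67] read 'd'  n2⇒n3 (via fail)
[68] read 'd'  n3⇒n3 (via fail)
[69] read 'e'  n3⇒n4  → match P1@[68:69]
[70] read 'c'  n4⇒n0 (via fail)
[71] read 'd'  n0⇒n3

Result: [[3,1],[5,0],[10,0],[15,1],[18,0],[23,0],[25,1],[27,1],[29,1],[33,1],[38,1],[41,0],[45,0],[47,1],[49,1],[53,0],[57,0],[60,0],[63,1],[66,0],[69,1]]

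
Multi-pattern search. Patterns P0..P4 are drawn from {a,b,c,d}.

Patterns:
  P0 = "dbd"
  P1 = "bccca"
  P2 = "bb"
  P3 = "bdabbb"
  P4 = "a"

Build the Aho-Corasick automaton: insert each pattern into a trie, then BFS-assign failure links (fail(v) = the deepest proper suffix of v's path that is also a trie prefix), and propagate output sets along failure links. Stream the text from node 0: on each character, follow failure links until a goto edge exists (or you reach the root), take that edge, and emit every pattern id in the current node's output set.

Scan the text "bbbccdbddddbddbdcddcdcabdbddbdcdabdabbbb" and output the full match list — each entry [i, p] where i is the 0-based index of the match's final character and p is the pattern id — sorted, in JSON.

Construct AC machine:
Trie (insert patterns):
  n0 'ε': a→15 b→4 d→1
  n1 'd': b→2
  n2 'db': d→3
  n3 'dbd': ·  ←P0
  n4 'b': b→9 c→5 d→10
  n5 'bc': c→6
  n6 'bcc': c→7
  n7 'bccc': a→8
  n8 'bccca': ·  ←P1
  n9 'bb': ·  ←P2
  n10 'bd': a→11
  n11 'bda': b→12
  n12 'bdab': b→13
  n13 'bdabb': b→14
  n14 'bdabbb': ·  ←P3
  n15 'a': ·  ←P4

BFS fail/out derivation:
  fail(1) 'd': from fail(0)=0 chase 'd': 0 ⇒ 0;  out=∅∪out(0)=∅
  fail(4) 'b': from fail(0)=0 chase 'b': 0 ⇒ 0;  out=∅∪out(0)=∅
  fail(15) 'a': from fail(0)=0 chase 'a': 0 ⇒ 0;  out={4}∪out(0)={4}
  fail(2) 'db': from fail(1)=0 chase 'b': 0 ⇒ 4;  out=∅∪out(4)=∅
  fail(5) 'bc': from fail(4)=0 chase 'c': 0 ⇒ 0;  out=∅∪out(0)=∅
  fail(9) 'bb': from fail(4)=0 chase 'b': 0 ⇒ 4;  out={2}∪out(4)={2}
  fail(10) 'bd': from fail(4)=0 chase 'd': 0 ⇒ 1;  out=∅∪out(1)=∅
  fail(3) 'dbd': from fail(2)=4 chase 'd': 4 ⇒ 10;  out={0}∪out(10)={0}
  fail(6) 'bcc': from fail(5)=0 chase 'c': 0 ⇒ 0;  out=∅∪out(0)=∅
  fail(11) 'bda': from fail(10)=1 chase 'a': 1→0 ⇒ 15;  out=∅∪out(15)={4}
  fail(7) 'bccc': from fail(6)=0 chase 'c': 0 ⇒ 0;  out=∅∪out(0)=∅
  fail(12) 'bdab': from fail(11)=15 chase 'b': 15→0 ⇒ 4;  out=∅∪out(4)=∅
  fail(8) 'bccca': from fail(7)=0 chase 'a': 0 ⇒ 15;  out={1}∪out(15)={1,4}
  fail(13) 'bdabb': from fail(12)=4 chase 'b': 4 ⇒ 9;  out=∅∪out(9)={2}
  fail(14) 'bdabbb': from fail(13)=9 chase 'b': 9→4 ⇒ 9;  out={3}∪out(9)={2,3}

Run:
[0] read 'b'  n0⇒n4
[1] read 'b'  n4⇒n9  emit P2@[0:1]
[2] read 'b'  n9⇒n9 (via fail)  emit P2@[1:2]
[3] read 'c'  n9⇒n5 (via fail)
[4] read 'c'  n5⇒n6
[5] read 'd'  n6⇒n1 (via fail)
[6] read 'b'  n1⇒n2
[7] read 'd'  n2⇒n3  emit P0@[5:7]
[8] read 'd'  n3⇒n1 (via fail)
[9] read 'd'  n1⇒n1 (via fail)
[10] read 'd'  n1⇒n1 (via fail)
[11] read 'b'  n1⇒n2
[12] read 'd'  n2⇒n3  emit P0@[10:12]
[13] read 'd'  n3⇒n1 (via fail)
[14] read 'b'  n1⇒n2
[15] read 'd'  n2⇒n3  emit P0@[13:15]
[16] read 'c'  n3⇒n0 (via fail)
[17] read 'd'  n0⇒n1
[18] read 'd'  n1⇒n1 (via fail)
[19] read 'c'  n1⇒n0 (via fail)
[20] read 'd'  n0⇒n1
[21] read 'c'  n1⇒n0 (via fail)
[22] read 'a'  n0⇒n15  emit P4@[22:22]
[23] read 'b'  n15⇒n4 (via fail)
[24] read 'd'  n4⇒n10
[25] read 'b'  n10⇒n2 (via fail)
[26] read 'd'  n2⇒n3  emit P0@[24:26]
[27] read 'd'  n3⇒n1 (via fail)
[28] read 'b'  n1⇒n2
[29] read 'd'  n2⇒n3  emit P0@[27:29]
[30] read 'c'  n3⇒n0 (via fail)
[31] read 'd'  n0⇒n1
[32] read 'a'  n1⇒n15 (via fail)  emit P4@[32:32]
[33] read 'b'  n15⇒n4 (via fail)
[34] read 'd'  n4⇒n10
[35] read 'a'  n10⇒n11  emit P4@[35:35]
[36] read 'b'  n11⇒n12
[37] read 'b'  n12⇒n13  emit P2@[36:37]
[38] read 'b'  n13⇒n14  emit P2@[37:38],P3@[33:38]
[39] read 'b'  n14⇒n9 (via fail)  emit P2@[38:39]

Result: [[1,2],[2,2],[7,0],[12,0],[15,0],[22,4],[26,0],[29,0],[32,4],[35,4],[37,2],[38,2],[38,3],[39,2]]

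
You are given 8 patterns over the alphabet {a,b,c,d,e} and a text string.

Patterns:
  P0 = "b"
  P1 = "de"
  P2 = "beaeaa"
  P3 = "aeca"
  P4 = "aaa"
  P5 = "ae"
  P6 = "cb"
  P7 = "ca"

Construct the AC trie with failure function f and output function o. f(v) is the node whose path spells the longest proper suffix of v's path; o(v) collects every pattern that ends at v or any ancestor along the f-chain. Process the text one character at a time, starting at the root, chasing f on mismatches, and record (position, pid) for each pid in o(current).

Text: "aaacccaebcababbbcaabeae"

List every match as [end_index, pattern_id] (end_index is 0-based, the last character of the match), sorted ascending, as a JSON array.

Construct AC machine:
Trie nodes:
  n0 'ε': a→9 b→1 c→15 d→2
  n1 'b': e→4  ←P0
  n2 'd': e→3
  n3 'de': ·  ←P1
  n4 'be': a→5
  n5 'bea': e→6
  n6 'beae': a→7
  n7 'beaea': a→8
  n8 'beaeaa': ·  ←P2
  n9 'a': a→13 e→10
  n10 'ae': c→11  ←P5
  n11 'aec': a→12
  n12 'aeca': ·  ←P3
  n13 'aa': a→14
  n14 'aaa': ·  ←P4
  n15 'c': a→17 b→16
  n16 'cb': ·  ←P6
  n17 'ca': ·  ←P7

BFS fail/out derivation:
  n1('b'): parent n0 fail=0; on 'b' 0 → fail=0;  out {0}∪∅={0}
  n2('d'): parent n0 fail=0; on 'd' 0 → fail=0;  out ∅∪∅=∅
  n9('a'): parent n0 fail=0; on 'a' 0 → fail=0;  out ∅∪∅=∅
  n15('c'): parent n0 fail=0; on 'c' 0 → fail=0;  out ∅∪∅=∅
  n3('de'): parent n2 fail=0; on 'e' 0 → fail=0;  out {1}∪∅={1}
  n4('be'): parent n1 fail=0; on 'e' 0 → fail=0;  out ∅∪∅=∅
  n10('ae'): parent n9 fail=0; on 'e' 0 → fail=0;  out {5}∪∅={5}
  n13('aa'): parent n9 fail=0; on 'a' 0 → fail=9;  out ∅∪∅=∅
  n16('cb'): parent n15 fail=0; on 'b' 0 → fail=1;  out {6}∪{0}={0,6}
  n17('ca'): parent n15 fail=0; on 'a' 0 → fail=9;  out {7}∪∅={7}
  n5('bea'): parent n4 fail=0; on 'a' 0 → fail=9;  out ∅∪∅=∅
  n11('aec'): parent n10 fail=0; on 'c' 0 → fail=15;  out ∅∪∅=∅
  n14('aaa'): parent n13 fail=9; on 'a' 9 → fail=13;  out {4}∪∅={4}
  n6('beae'): parent n5 fail=9; on 'e' 9 → fail=10;  out ∅∪{5}={5}
  n12('aeca'): parent n11 fail=15; on 'a' 15 → fail=17;  out {3}∪{7}={3,7}
  n7('beaea'): parent n6 fail=10; on 'a' 10→0 → fail=9;  out ∅∪∅=∅
  n8('beaeaa'): parent n7 fail=9; on 'a' 9 → fail=13;  out {2}∪∅={2}

Scan:
i=0 'a': node 0→9
i=1 'a': node 9→13
i=2 'a': node 13→14  → match P4@[0:2]
i=3 'c': node 14→15 (via fail)
i=4 'c': node 15→15 (via fail)
i=5 'c': node 15→15 (via fail)
i=6 'a': node 15→17  → match P7@[5:6]
i=7 'e': node 17→10 (via fail)  → match P5@[6:7]
i=8 'b': node 10→1 (via fail)  → match P0@[8:8]
i=9 'c': node 1→15 (via fail)
i=10 'a': node 15→17  → match P7@[9:10]
i=11 'b': node 17→1 (via fail)  → match P0@[11:11]
i=12 'a': node 1→9 (via fail)
i=13 'b': node 9→1 (via fail)  → match P0@[13:13]
i=14 'b': node 1→1 (via fail)  → match P0@[14:14]
i=15 'b': node 1→1 (via fail)  → match P0@[15:15]
i=16 'c': node 1→15 (via fail)
i=17 'a': node 15→17  → match P7@[16:17]
i=18 'a': node 17→13 (via fail)
i=19 'b': node 13→1 (via fail)  → match P0@[19:19]
i=20 'e': node 1→4
i=21 'a': node 4→5
i=22 'e': node 5→6  → match P5@[21:22]

Matches: [[2,4],[6,7],[7,5],[8,0],[10,7],[11,0],[13,0],[14,0],[15,0],[17,7],[19,0],[22,5]]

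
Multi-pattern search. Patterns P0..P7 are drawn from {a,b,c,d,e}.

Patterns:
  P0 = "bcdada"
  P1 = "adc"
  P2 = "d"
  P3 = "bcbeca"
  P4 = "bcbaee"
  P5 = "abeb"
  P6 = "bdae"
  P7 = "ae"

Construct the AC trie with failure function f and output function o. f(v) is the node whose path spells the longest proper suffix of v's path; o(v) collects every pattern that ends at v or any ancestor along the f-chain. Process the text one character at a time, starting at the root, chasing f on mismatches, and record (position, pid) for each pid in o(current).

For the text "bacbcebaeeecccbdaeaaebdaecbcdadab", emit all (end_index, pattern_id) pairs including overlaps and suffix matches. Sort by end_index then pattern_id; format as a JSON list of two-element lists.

Build automaton:
Trie (insert patterns):
  n0 'ε': a→7 b→1 d→10
  n1 'b': c→2 d→21
  n2 'bc': b→11 d→3
  n3 'bcd': a→4
  n4 'bcda': d→5
  n5 'bcdad': a→6
  n6 'bcdada': ·  [P0 ends]
  n7 'a': b→18 d→8 e→24
  n8 'ad': c→9
  n9 'adc': ·  [P1 ends]
  n10 'd': ·  [P2 ends]
  n11 'bcb': a→15 e→12
  n12 'bcbe': c→13
  n13 'bcbec': a→14
  n14 'bcbeca': ·  [P3 ends]
  n15 'bcba': e→16
  n16 'bcbae': e→17
  n17 'bcbaee': ·  [P4 ends]
  n18 'ab': e→19
  n19 'abe': b→20
  n20 'abeb': ·  [P5 ends]
  n21 'bd': a→22
  n22 'bda': e→23
  n23 'bdae': ·  [P6 ends]
  n24 'ae': ·  [P7 ends]

BFS fail/out derivation:
  fail(1) 'b': from fail(0)=0 chase 'b': 0 ⇒ 0;  out=∅∪out(0)=∅
  fail(7) 'a': from fail(0)=0 chase 'a': 0 ⇒ 0;  out=∅∪out(0)=∅
  fail(10) 'd': from fail(0)=0 chase 'd': 0 ⇒ 0;  out={2}∪out(0)={2}
  fail(2) 'bc': from fail(1)=0 chase 'c': 0 ⇒ 0;  out=∅∪out(0)=∅
  fail(8) 'ad': from fail(7)=0 chase 'd': 0 ⇒ 10;  out=∅∪out(10)={2}
  fail(18) 'ab': from fail(7)=0 chase 'b': 0 ⇒ 1;  out=∅∪out(1)=∅
  fail(21) 'bd': from fail(1)=0 chase 'd': 0 ⇒ 10;  out=∅∪out(10)={2}
  fail(24) 'ae': from fail(7)=0 chase 'e': 0 ⇒ 0;  out={7}∪out(0)={7}
  fail(3) 'bcd': from fail(2)=0 chase 'd': 0 ⇒ 10;  out=∅∪out(10)={2}
  fail(9) 'adc': from fail(8)=10 chase 'c': 10→0 ⇒ 0;  out={1}∪out(0)={1}
  fail(11) 'bcb': from fail(2)=0 chase 'b': 0 ⇒ 1;  out=∅∪out(1)=∅
  fail(19) 'abe': from fail(18)=1 chase 'e': 1→0 ⇒ 0;  out=∅∪out(0)=∅
  fail(22) 'bda': from fail(21)=10 chase 'a': 10→0 ⇒ 7;  out=∅∪out(7)=∅
  fail(4) 'bcda': from fail(3)=10 chase 'a': 10→0 ⇒ 7;  out=∅∪out(7)=∅
  fail(12) 'bcbe': from fail(11)=1 chase 'e': 1→0 ⇒ 0;  out=∅∪out(0)=∅
  fail(15) 'bcba': from fail(11)=1 chase 'a': 1→0 ⇒ 7;  out=∅∪out(7)=∅
  fail(20) 'abeb': from fail(19)=0 chase 'b': 0 ⇒ 1;  out={5}∪out(1)={5}
  fail(23) 'bdae': from fail(22)=7 chase 'e': 7 ⇒ 24;  out={6}∪out(24)={6,7}
  fail(5) 'bcdad': from fail(4)=7 chase 'd': 7 ⇒ 8;  out=∅∪out(8)={2}
  fail(13) 'bcbec': from fail(12)=0 chase 'c': 0 ⇒ 0;  out=∅∪out(0)=∅
  fail(16) 'bcbae': from fail(15)=7 chase 'e': 7 ⇒ 24;  out=∅∪out(24)={7}
  fail(6) 'bcdada': from fail(5)=8 chase 'a': 8→10→0 ⇒ 7;  out={0}∪out(7)={0}
  fail(14) 'bcbeca': from fail(13)=0 chase 'a': 0 ⇒ 7;  out={3}∪out(7)={3}
  fail(17) 'bcbaee': from fail(16)=24 chase 'e': 24→0 ⇒ 0;  out={4}∪out(0)={4}

Scan:
i=0 'b': node 0→1
i=1 'a': node 1→7 ·f
i=2 'c': node 7→0 ·f
i=3 'b': node 0→1
i=4 'c': node 1→2
i=5 'e': node 2→0 ·f
i=6 'b': node 0→1
i=7 'a': node 1→7 ·f
i=8 'e': node 7→24  emit P7@[7:8]
i=9 'e': node 24→0 ·f
i=10 'e': node 0→0
i=11 'c': node 0→0
i=12 'c': node 0→0
i=13 'c': node 0→0
i=14 'b': node 0→1
i=15 'd': node 1→21  emit P2@[15:15]
i=16 'a': node 21→22
i=17 'e': node 22→23  emit P6@[14:17],P7@[16:17]
i=18 'a': node 23→7 ·f
i=19 'a': node 7→7 ·f
i=20 'e': node 7→24  emit P7@[19:20]
i=21 'b': node 24→1 ·f
i=22 'd': node 1→21  emit P2@[22:22]
i=23 'a': node 21→22
i=24 'e': node 22→23  emit P6@[21:24],P7@[23:24]
i=25 'c': node 23→0 ·f
i=26 'b': node 0→1
i=27 'c': node 1→2
i=28 'd': node 2→3  emit P2@[28:28]
i=29 'a': node 3→4
i=30 'd': node 4→5  emit P2@[30:30]
i=31 'a': node 5→6  emit P0@[26:31]
i=32 'b': node 6→18 ·f

Result: [[8,7],[15,2],[17,6],[17,7],[20,7],[22,2],[24,6],[24,7],[28,2],[30,2],[31,0]]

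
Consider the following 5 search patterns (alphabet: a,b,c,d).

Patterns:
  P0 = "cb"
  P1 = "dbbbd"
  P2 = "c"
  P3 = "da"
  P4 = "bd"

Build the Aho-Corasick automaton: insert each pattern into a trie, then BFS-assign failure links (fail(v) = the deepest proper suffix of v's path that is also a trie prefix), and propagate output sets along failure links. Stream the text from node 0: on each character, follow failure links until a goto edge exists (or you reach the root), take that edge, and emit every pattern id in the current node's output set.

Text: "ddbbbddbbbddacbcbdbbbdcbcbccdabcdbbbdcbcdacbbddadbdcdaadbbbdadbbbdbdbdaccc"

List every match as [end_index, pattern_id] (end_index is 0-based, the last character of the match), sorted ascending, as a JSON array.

Build automaton:
Trie (insert patterns):
  n0 'ε': b→9 c→1 d→3
  n1 'c': b→2  [P2 ends]
  n2 'cb': ·  [P0 ends]
  n3 'd': a→8 b→4
  n4 'db': b→5
  n5 'dbb': b→6
  n6 'dbbb': d→7
  n7 'dbbbd': ·  [P1 ends]
  n8 'da': ·  [P3 ends]
  n9 'b': d→10
  n10 'bd': ·  [P4 ends]

BFS fail/out derivation:
  fail(1) 'c': from fail(0)=0 chase 'c': 0 ⇒ 0;  out={2}∪out(0)={2}
  fail(3) 'd': from fail(0)=0 chase 'd': 0 ⇒ 0;  out=∅∪out(0)=∅
  fail(9) 'b': from fail(0)=0 chase 'b': 0 ⇒ 0;  out=∅∪out(0)=∅
  fail(2) 'cb': from fail(1)=0 chase 'b': 0 ⇒ 9;  out={0}∪out(9)={0}
  fail(4) 'db': from fail(3)=0 chase 'b': 0 ⇒ 9;  out=∅∪out(9)=∅
  fail(8) 'da': from fail(3)=0 chase 'a': 0 ⇒ 0;  out={3}∪out(0)={3}
  fail(10) 'bd': from fail(9)=0 chase 'd': 0 ⇒ 3;  out={4}∪out(3)={4}
  fail(5) 'dbb': from fail(4)=9 chase 'b': 9→0 ⇒ 9;  out=∅∪out(9)=∅
  fail(6) 'dbbb': from fail(5)=9 chase 'b': 9→0 ⇒ 9;  out=∅∪out(9)=∅
  fail(7) 'dbbbd': from fail(6)=9 chase 'd': 9 ⇒ 10;  out={1}∪out(10)={1,4}

Text stream:
[0] read 'd'  n0⇒n3
[1] read 'd'  n3⇒n3 (via fail)
[2] read 'b'  n3⇒n4
[3] read 'b'  n4⇒n5
[4] read 'b'  n5⇒n6
[5] read 'd'  n6⇒n7  emit P1@[1:5],P4@[4:5]
[6] read 'd'  n7⇒n3 (via fail)
[7] read 'b'  n3⇒n4
[8] read 'b'  n4⇒n5
[9] read 'b'  n5⇒n6
[10] read 'd'  n6⇒n7  emit P1@[6:10],P4@[9:10]
[11] read 'd'  n7⇒n3 (via fail)
[12] read 'a'  n3⇒n8  emit P3@[11:12]
[13] read 'c'  n8⇒n1 (via fail)  emit P2@[13:13]
[14] read 'b'  n1⇒n2  emit P0@[13:14]
[15] read 'c'  n2⇒n1 (via fail)  emit P2@[15:15]
[16] read 'b'  n1⇒n2  emit P0@[15:16]
[17] read 'd'  n2⇒n10 (via fail)  emit P4@[16:17]
[18] read 'b'  n10⇒n4 (via fail)
[19] read 'b'  n4⇒n5
[20] read 'b'  n5⇒n6
[21] read 'd'  n6⇒n7  emit P1@[17:21],P4@[20:21]
[22] read 'c'  n7⇒n1 (via fail)  emit P2@[22:22]
[23] read 'b'  n1⇒n2  emit P0@[22:23]
[24] read 'c'  n2⇒n1 (via fail)  emit P2@[24:24]
[25] read 'b'  n1⇒n2  emit P0@[24:25]
[26] read 'c'  n2⇒n1 (via fail)  emit P2@[26:26]
[27] read 'c'  n1⇒n1 (via fail)  emit P2@[27:27]
[28] read 'd'  n1⇒n3 (via fail)
[29] read 'a'  n3⇒n8  emit P3@[28:29]
[30] read 'b'  n8⇒n9 (via fail)
[31] read 'c'  n9⇒n1 (via fail)  emit P2@[31:31]
[32] read 'd'  n1⇒n3 (via fail)
[33] read 'b'  n3⇒n4
[34] read 'b'  n4⇒n5
[35] read 'b'  n5⇒n6
[36] read 'd'  n6⇒n7  emit P1@[32:36],P4@[35:36]
[37] read 'c'  n7⇒n1 (via fail)  emit P2@[37:37]
[38] read 'b'  n1⇒n2  emit P0@[37:38]
[39] read 'c'  n2⇒n1 (via fail)  emit P2@[39:39]
[40] read 'd'  n1⇒n3 (via fail)
[41] read 'a'  n3⇒n8  emit P3@[40:41]
[42] read 'c'  n8⇒n1 (via fail)  emit P2@[42:42]
[43] read 'b'  n1⇒n2  emit P0@[42:43]
[44] read 'b'  n2⇒n9 (via fail)
[45] read 'd'  n9⇒n10  emit P4@[44:45]
[46] read 'd'  n10⇒n3 (via fail)
[47] read 'a'  n3⇒n8  emit P3@[46:47]
[48] read 'd'  n8⇒n3 (via fail)
[49] read 'b'  n3⇒n4
[50] read 'd'  n4⇒n10 (via fail)  emit P4@[49:50]
[51] read 'c'  n10⇒n1 (via fail)  emit P2@[51:51]
[52] read 'd'  n1⇒n3 (via fail)
[53] read 'a'  n3⇒n8  emit P3@[52:53]
[54] read 'a'  n8⇒n0 (via fail)
[55] read 'd'  n0⇒n3
[56] read 'b'  n3⇒n4
[57] read 'b'  n4⇒n5
[58] read 'b'  n5⇒n6
[59] read 'd'  n6⇒n7  emit P1@[55:59],P4@[58:59]
[60] read 'a'  n7⇒n8 (via fail)  emit P3@[59:60]
[61] read 'd'  n8⇒n3 (via fail)
[62] read 'b'  n3⇒n4
[63] read 'b'  n4⇒n5
[64] read 'b'  n5⇒n6
[65] read 'd'  n6⇒n7  emit P1@[61:65],P4@[64:65]
[66] read 'b'  n7⇒n4 (via fail)
[67] read 'd'  n4⇒n10 (via fail)  emit P4@[66:67]
[68] read 'b'  n10⇒n4 (via fail)
[69] read 'd'  n4⇒n10 (via fail)  emit P4@[68:69]
[70] read 'a'  n10⇒n8 (via fail)  emit P3@[69:70]
[71] read 'c'  n8⇒n1 (via fail)  emit P2@[71:71]
[72] read 'c'  n1⇒n1 (via fail)  emit P2@[72:72]
[73] read 'c'  n1⇒n1 (via fail)  emit P2@[73:73]

All matches (sorted): [[5,1],[5,4],[10,1],[10,4],[12,3],[13,2],[14,0],[15,2],[16,0],[17,4],[21,1],[21,4],[22,2],[23,0],[24,2],[25,0],[26,2],[27,2],[29,3],[31,2],[36,1],[36,4],[37,2],[38,0],[39,2],[41,3],[42,2],[43,0],[45,4],[47,3],[50,4],[51,2],[53,3],[59,1],[59,4],[60,3],[65,1],[65,4],[67,4],[69,4],[70,3],[71,2],[72,2],[73,2]]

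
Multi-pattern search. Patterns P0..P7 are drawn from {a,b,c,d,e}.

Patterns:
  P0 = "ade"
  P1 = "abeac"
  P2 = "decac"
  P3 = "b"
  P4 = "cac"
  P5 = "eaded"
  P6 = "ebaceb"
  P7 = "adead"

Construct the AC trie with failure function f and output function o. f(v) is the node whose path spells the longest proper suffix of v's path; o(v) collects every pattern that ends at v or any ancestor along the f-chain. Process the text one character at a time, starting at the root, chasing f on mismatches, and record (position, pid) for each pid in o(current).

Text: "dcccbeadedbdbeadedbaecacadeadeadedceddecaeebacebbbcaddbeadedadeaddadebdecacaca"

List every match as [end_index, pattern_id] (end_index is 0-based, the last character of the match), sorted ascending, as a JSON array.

Build:
Trie (insert patterns):
  n0 'ε': a→1 b→13 c→14 d→8 e→17
  n1 'a': b→4 d→2
  n2 'ad': e→3
  n3 'ade': a→27  [P0 ends]
  n4 'ab': e→5
  n5 'abe': a→6
  n6 'abea': c→7
  n7 'abeac': ·  [P1 ends]
  n8 'd': e→9
  n9 'de': c→10
  n10 'dec': a→11
  n11 'deca': c→12
  n12 'decac': ·  [P2 ends]
  n13 'b': ·  [P3 ends]
  n14 'c': a→15
  n15 'ca': c→16
  n16 'cac': ·  [P4 ends]
  n17 'e': a→18 b→22
  n18 'ea': d→19
  n19 'ead': e→20
  n20 'eade': d→21
  n21 'eaded': ·  [P5 ends]
  n22 'eb': a→23
  n23 'eba': c→24
  n24 'ebac': e→25
  n25 'ebace': b→26
  n26 'ebaceb': ·  [P6 ends]
  n27 'adea': d→28
  n28 'adead': ·  [P7 ends]

BFS fail/out derivation:
  fail(1) 'a': from fail(0)=0 chase 'a': 0 ⇒ 0;  out=∅∪out(0)=∅
  fail(8) 'd': from fail(0)=0 chase 'd': 0 ⇒ 0;  out=∅∪out(0)=∅
  fail(13) 'b': from fail(0)=0 chase 'b': 0 ⇒ 0;  out={3}∪out(0)={3}
  fail(14) 'c': from fail(0)=0 chase 'c': 0 ⇒ 0;  out=∅∪out(0)=∅
  fail(17) 'e': from fail(0)=0 chase 'e': 0 ⇒ 0;  out=∅∪out(0)=∅
  fail(2) 'ad': from fail(1)=0 chase 'd': 0 ⇒ 8;  out=∅∪out(8)=∅
  fail(4) 'ab': from fail(1)=0 chase 'b': 0 ⇒ 13;  out=∅∪out(13)={3}
  fail(9) 'de': from fail(8)=0 chase 'e': 0 ⇒ 17;  out=∅∪out(17)=∅
  fail(15) 'ca': from fail(14)=0 chase 'a': 0 ⇒ 1;  out=∅∪out(1)=∅
  fail(18) 'ea': from fail(17)=0 chase 'a': 0 ⇒ 1;  out=∅∪out(1)=∅
  fail(22) 'eb': from fail(17)=0 chase 'b': 0 ⇒ 13;  out=∅∪out(13)={3}
  fail(3) 'ade': from fail(2)=8 chase 'e': 8 ⇒ 9;  out={0}∪out(9)={0}
  fail(5) 'abe': from fail(4)=13 chase 'e': 13→0 ⇒ 17;  out=∅∪out(17)=∅
  fail(10) 'dec': from fail(9)=17 chase 'c': 17→0 ⇒ 14;  out=∅∪out(14)=∅
  fail(16) 'cac': from fail(15)=1 chase 'c': 1→0 ⇒ 14;  out={4}∪out(14)={4}
  fail(19) 'ead': from fail(18)=1 chase 'd': 1 ⇒ 2;  out=∅∪out(2)=∅
  fail(23) 'eba': from fail(22)=13 chase 'a': 13→0 ⇒ 1;  out=∅∪out(1)=∅
  fail(6) 'abea': from fail(5)=17 chase 'a': 17 ⇒ 18;  out=∅∪out(18)=∅
  fail(11) 'deca': from fail(10)=14 chase 'a': 14 ⇒ 15;  out=∅∪out(15)=∅
  fail(20) 'eade': from fail(19)=2 chase 'e': 2 ⇒ 3;  out=∅∪out(3)={0}
  fail(24) 'ebac': from fail(23)=1 chase 'c': 1→0 ⇒ 14;  out=∅∪out(14)=∅
  fail(27) 'adea': from fail(3)=9 chase 'a': 9→17 ⇒ 18;  out=∅∪out(18)=∅
  fail(7) 'abeac': from fail(6)=18 chase 'c': 18→1→0 ⇒ 14;  out={1}∪out(14)={1}
  fail(12) 'decac': from fail(11)=15 chase 'c': 15 ⇒ 16;  out={2}∪out(16)={2,4}
  fail(21) 'eaded': from fail(20)=3 chase 'd': 3→9→17→0 ⇒ 8;  out={5}∪out(8)={5}
  fail(25) 'ebace': from fail(24)=14 chase 'e': 14→0 ⇒ 17;  out=∅∪out(17)=∅
  fail(28) 'adead': from fail(27)=18 chase 'd': 18 ⇒ 19;  out={7}∪out(19)={7}
  fail(26) 'ebaceb': from fail(25)=17 chase 'b': 17 ⇒ 22;  out={6}∪out(22)={3,6}

Run:
[0] read 'd'  n0⇒n8
[1] read 'c'  n8⇒n14 (fail-walked)
[2] read 'c'  n14⇒n14 (fail-walked)
[3] read 'c'  n14⇒n14 (fail-walked)
[4] read 'b'  n14⇒n13 (fail-walked)  → match P3@[4:4]
[5] read 'e'  n13⇒n17 (fail-walked)
[6] read 'a'  n17⇒n18
[7] read 'd'  n18⇒n19
[8] read 'e'  n19⇒n20  → match P0@[6:8]
[9] read 'd'  n20⇒n21  → match P5@[5:9]
[10] read 'b'  n21⇒n13 (fail-walked)  → match P3@[10:10]
[11] read 'd'  n13⇒n8 (fail-walked)
[12] read 'b'  n8⇒n13 (fail-walked)  → match P3@[12:12]
[13] read 'e'  n13⇒n17 (fail-walked)
[14] read 'a'  n17⇒n18
[15] read 'd'  n18⇒n19
[16] read 'e'  n19⇒n20  → match P0@[14:16]
[17] read 'd'  n20⇒n21  → match P5@[13:17]
[18] read 'b'  n21⇒n13 (fail-walked)  → match P3@[18:18]
[19] read 'a'  n13⇒n1 (fail-walked)
[20] read 'e'  n1⇒n17 (fail-walked)
[21] read 'c'  n17⇒n14 (fail-walked)
[22] read 'a'  n14⇒n15
[23] read 'c'  n15⇒n16  → match P4@[21:23]
[24] read 'a'  n16⇒n15 (fail-walked)
[25] read 'd'  n15⇒n2 (fail-walked)
[26] read 'e'  n2⇒n3  → match P0@[24:26]
[27] read 'a'  n3⇒n27
[28] read 'd'  n27⇒n28  → match P7@[24:28]
[29] read 'e'  n28⇒n20 (fail-walked)  → match P0@[27:29]
[30] read 'a'  n20⇒n27 (fail-walked)
[31] read 'd'  n27⇒n28  → match P7@[27:31]
[32] read 'e'  n28⇒n20 (fail-walked)  → match P0@[30:32]
[33] read 'd'  n20⇒n21  → match P5@[29:33]
[34] read 'c'  n21⇒n14 (fail-walked)
[35] read 'e'  n14⇒n17 (fail-walked)
[36] read 'd'  n17⇒n8 (fail-walked)
[37] read 'd'  n8⇒n8 (fail-walked)
[38] read 'e'  n8⇒n9
[39] read 'c'  n9⇒n10
[40] read 'a'  n10⇒n11
[41] read 'e'  n11⇒n17 (fail-walked)
[42] read 'e'  n17⇒n17 (fail-walked)
[43] read 'b'  n17⇒n22  → match P3@[43:43]
[44] read 'a'  n22⇒n23
[45] read 'c'  n23⇒n24
[46] read 'e'  n24⇒n25
[47] read 'b'  n25⇒n26  → match P3@[47:47],P6@[42:47]
[48] read 'b'  n26⇒n13 (fail-walked)  → match P3@[48:48]
[49] read 'b'  n13⇒n13 (fail-walked)  → match P3@[49:49]
[50] read 'c'  n13⇒n14 (fail-walked)
[51] read 'a'  n14⇒n15
[52] read 'd'  n15⇒n2 (fail-walked)
[53] read 'd'  n2⇒n8 (fail-walked)
[54] read 'b'  n8⇒n13 (fail-walked)  → match P3@[54:54]
[55] read 'e'  n13⇒n17 (fail-walked)
[56] read 'a'  n17⇒n18
[57] read 'd'  n18⇒n19
[58] read 'e'  n19⇒n20  → match P0@[56:58]
[59] read 'd'  n20⇒n21  → match P5@[55:59]
[60] read 'a'  n21⇒n1 (fail-walked)
[61] read 'd'  n1⇒n2
[62] read 'e'  n2⇒n3  → match P0@[60:62]
[63] read 'a'  n3⇒n27
[64] read 'd'  n27⇒n28  → match P7@[60:64]
[65] read 'd'  n28⇒n8 (fail-walked)
[66] read 'a'  n8⇒n1 (fail-walked)
[67] read 'd'  n1⇒n2
[68] read 'e'  n2⇒n3  → match P0@[66:68]
[69] read 'b'  n3⇒n22 (fail-walked)  → match P3@[69:69]
[70] read 'd'  n22⇒n8 (fail-walked)
[71] read 'e'  n8⇒n9
[72] read 'c'  n9⇒n10
[73] read 'a'  n10⇒n11
[74] read 'c'  n11⇒n12  → match P2@[70:74],P4@[72:74]
[75] read 'a'  n12⇒n15 (fail-walked)
[76] read 'c'  n15⇒n16  → match P4@[74:76]
[77] read 'a'  n16⇒n15 (fail-walked)

Matches: [[4,3],[8,0],[9,5],[10,3],[12,3],[16,0],[17,5],[18,3],[23,4],[26,0],[28,7],[29,0],[31,7],[32,0],[33,5],[43,3],[47,3],[47,6],[48,3],[49,3],[54,3],[58,0],[59,5],[62,0],[64,7],[68,0],[69,3],[74,2],[74,4],[76,4]]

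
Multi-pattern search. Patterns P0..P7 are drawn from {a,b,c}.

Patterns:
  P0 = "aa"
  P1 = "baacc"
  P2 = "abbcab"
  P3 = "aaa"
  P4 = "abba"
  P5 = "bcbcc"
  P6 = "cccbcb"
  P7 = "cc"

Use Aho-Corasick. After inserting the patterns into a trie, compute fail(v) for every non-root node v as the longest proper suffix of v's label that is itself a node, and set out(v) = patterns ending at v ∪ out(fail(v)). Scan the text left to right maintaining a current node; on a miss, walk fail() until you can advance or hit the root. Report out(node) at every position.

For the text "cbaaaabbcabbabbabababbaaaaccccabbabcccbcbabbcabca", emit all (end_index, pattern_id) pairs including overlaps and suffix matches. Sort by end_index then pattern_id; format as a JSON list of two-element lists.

Build:
Trie nodes:
  n0 'ε': a→1 b→3 c→19
  n1 'a': a→2 b→8
  n2 'aa': a→13  [P0 ends]
  n3 'b': a→4 c→15
  n4 'ba': a→5
  n5 'baa': c→6
  n6 'baac': c→7
  n7 'baacc': ·  [P1 ends]
  n8 'ab': b→9
  n9 'abb': a→14 c→10
  n10 'abbc': a→11
  n11 'abbca': b→12
  n12 'abbcab': ·  [P2 ends]
  n13 'aaa': ·  [P3 ends]
  n14 'abba': ·  [P4 ends]
  n15 'bc': b→16
  n16 'bcb': c→17
  n17 'bcbc': c→18
  n18 'bcbcc': ·  [P5 ends]
  n19 'c': c→20
  n20 'cc': c→21  [P7 ends]
  n21 'ccc': b→22
  n22 'cccb': c→23
  n23 'cccbc': b→24
  n24 'cccbcb': ·  [P6 ends]

Failure links (BFS by depth):
  fail(1) 'a': from fail(0)=0 chase 'a': 0 ⇒ 0;  out=∅∪out(0)=∅
  fail(3) 'b': from fail(0)=0 chase 'b': 0 ⇒ 0;  out=∅∪out(0)=∅
  fail(19) 'c': from fail(0)=0 chase 'c': 0 ⇒ 0;  out=∅∪out(0)=∅
  fail(2) 'aa': from fail(1)=0 chase 'a': 0 ⇒ 1;  out={0}∪out(1)={0}
  fail(4) 'ba': from fail(3)=0 chase 'a': 0 ⇒ 1;  out=∅∪out(1)=∅
  fail(8) 'ab': from fail(1)=0 chase 'b': 0 ⇒ 3;  out=∅∪out(3)=∅
  fail(15) 'bc': from fail(3)=0 chase 'c': 0 ⇒ 19;  out=∅∪out(19)=∅
  fail(20) 'cc': from fail(19)=0 chase 'c': 0 ⇒ 19;  out={7}∪out(19)={7}
  fail(5) 'baa': from fail(4)=1 chase 'a': 1 ⇒ 2;  out=∅∪out(2)={0}
  fail(9) 'abb': from fail(8)=3 chase 'b': 3→0 ⇒ 3;  out=∅∪out(3)=∅
  fail(13) 'aaa': from fail(2)=1 chase 'a': 1 ⇒ 2;  out={3}∪out(2)={0,3}
  fail(16) 'bcb': from fail(15)=19 chase 'b': 19→0 ⇒ 3;  out=∅∪out(3)=∅
  fail(21) 'ccc': from fail(20)=19 chase 'c': 19 ⇒ 20;  out=∅∪out(20)={7}
  fail(6) 'baac': from fail(5)=2 chase 'c': 2→1→0 ⇒ 19;  out=∅∪out(19)=∅
  fail(10) 'abbc': from fail(9)=3 chase 'c': 3 ⇒ 15;  out=∅∪out(15)=∅
  fail(14) 'abba': from fail(9)=3 chase 'a': 3 ⇒ 4;  out={4}∪out(4)={4}
  fail(17) 'bcbc': from fail(16)=3 chase 'c': 3 ⇒ 15;  out=∅∪out(15)=∅
  fail(22) 'cccb': from fail(21)=20 chase 'b': 20→19→0 ⇒ 3;  out=∅∪out(3)=∅
  fail(7) 'baacc': from fail(6)=19 chase 'c': 19 ⇒ 20;  out={1}∪out(20)={1,7}
  fail(11) 'abbca': from fail(10)=15 chase 'a': 15→19→0 ⇒ 1;  out=∅∪out(1)=∅
  fail(18) 'bcbcc': from fail(17)=15 chase 'c': 15→19 ⇒ 20;  out={5}∪out(20)={5,7}
  fail(23) 'cccbc': from fail(22)=3 chase 'c': 3 ⇒ 15;  out=∅∪out(15)=∅
  fail(12) 'abbcab': from fail(11)=1 chase 'b': 1 ⇒ 8;  out={2}∪out(8)={2}
  fail(24) 'cccbcb': from fail(23)=15 chase 'b': 15 ⇒ 16;  out={6}∪out(16)={6}

Text stream:
[0] read 'c'  n0⇒n19
[1] read 'b'  n19⇒n3 (via fail)
[2] read 'a'  n3⇒n4
[3] read 'a'  n4⇒n5  → match P0@[2:3]
[4] read 'a'  n5⇒n13 (via fail)  → match P0@[3:4],P3@[2:4]
[5] read 'a'  n13⇒n13 (via fail)  → match P0@[4:5],P3@[3:5]
[6] read 'b'  n13⇒n8 (via fail)
[7] read 'b'  n8⇒n9
[8] read 'c'  n9⇒n10
[9] read 'a'  n10⇒n11
[10] read 'b'  n11⇒n12  → match P2@[5:10]
[11] read 'b'  n12⇒n9 (via fail)
[12] read 'a'  n9⇒n14  → match P4@[9:12]
[13] read 'b'  n14⇒n8 (via fail)
[14] read 'b'  n8⇒n9
[15] read 'a'  n9⇒n14  → match P4@[12:15]
[16] read 'b'  n14⇒n8 (via fail)
[17] read 'a'  n8⇒n4 (via fail)
[18] read 'b'  n4⇒n8 (via fail)
[19] read 'a'  n8⇒n4 (via fail)
[20] read 'b'  n4⇒n8 (via fail)
[21] read 'b'  n8⇒n9
[22] read 'a'  n9⇒n14  → match P4@[19:22]
[23] read 'a'  n14⇒n5 (via fail)  → match P0@[22:23]
[24] read 'a'  n5⇒n13 (via fail)  → match P0@[23:24],P3@[22:24]
[25] read 'a'  n13⇒n13 (via fail)  → match P0@[24:25],P3@[23:25]
[26] read 'c'  n13⇒n19 (via fail)
[27] read 'c'  n19⇒n20  → match P7@[26:27]
[28] read 'c'  n20⇒n21  → match P7@[27:28]
[29] read 'c'  n21⇒n21 (via fail)  → match P7@[28:29]
[30] read 'a'  n21⇒n1 (via fail)
[31] read 'b'  n1⇒n8
[32] read 'b'  n8⇒n9
[33] read 'a'  n9⇒n14  → match P4@[30:33]
[34] read 'b'  n14⇒n8 (via fail)
[35] read 'c'  n8⇒n15 (via fail)
[36] read 'c'  n15⇒n20 (via fail)  → match P7@[35:36]
[37] read 'c'  n20⇒n21  → match P7@[36:37]
[38] read 'b'  n21⇒n22
[39] read 'c'  n22⇒n23
[40] read 'b'  n23⇒n24  → match P6@[35:40]
[41] read 'a'  n24⇒n4 (via fail)
[42] read 'b'  n4⇒n8 (via fail)
[43] read 'b'  n8⇒n9
[44] read 'c'  n9⇒n10
[45] read 'a'  n10⇒n11
[46] read 'b'  n11⇒n12  → match P2@[41:46]
[47] read 'c'  n12⇒n15 (via fail)
[48] read 'a'  n15⇒n1 (via fail)

Result: [[3,0],[4,0],[4,3],[5,0],[5,3],[10,2],[12,4],[15,4],[22,4],[23,0],[24,0],[24,3],[25,0],[25,3],[27,7],[28,7],[29,7],[33,4],[36,7],[37,7],[40,6],[46,2]]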